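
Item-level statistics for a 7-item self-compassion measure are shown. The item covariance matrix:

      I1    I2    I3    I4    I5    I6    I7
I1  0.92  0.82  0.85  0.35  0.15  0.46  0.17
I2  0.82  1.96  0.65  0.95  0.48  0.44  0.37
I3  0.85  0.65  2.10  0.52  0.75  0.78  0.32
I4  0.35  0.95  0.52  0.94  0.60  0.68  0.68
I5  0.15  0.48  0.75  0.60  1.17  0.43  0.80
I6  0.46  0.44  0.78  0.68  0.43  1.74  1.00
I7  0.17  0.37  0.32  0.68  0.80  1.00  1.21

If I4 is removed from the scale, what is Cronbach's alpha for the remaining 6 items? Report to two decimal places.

Remaining items: I1, I2, I3, I5, I6, I7 (k = 6).
Σσ²ᵢ = 0.92 + 1.96 + 2.10 + 1.17 + 1.74 + 1.21 = 9.10
σ²_T = 9.10 + 2 × 8.47 = 26.04
α (item deleted) = (6/5)·(1 − 9.10/26.04) = 0.78

α = 0.78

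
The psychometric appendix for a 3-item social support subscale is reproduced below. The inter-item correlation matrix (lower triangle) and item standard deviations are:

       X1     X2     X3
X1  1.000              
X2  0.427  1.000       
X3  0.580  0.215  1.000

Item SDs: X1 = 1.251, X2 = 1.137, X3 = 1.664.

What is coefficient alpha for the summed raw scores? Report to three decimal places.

Σσ²ᵢ = 1.251² + 1.137² + 1.664² = 5.6267
Covariances σ_ij = r_ij · s_i · s_j:
  σ(X1,X2) = 0.427 × 1.251 × 1.137 = 0.6074
  σ(X1,X3) = 0.580 × 1.251 × 1.664 = 1.2074
  σ(X2,X3) = 0.215 × 1.137 × 1.664 = 0.4068
σ²_T = Σσ²ᵢ + 2·Σσ_ij = 5.6267 + 2 × 2.2216 = 10.0699
α = (3/2)·(1 − 5.6267/10.0699) = 0.662

α = 0.662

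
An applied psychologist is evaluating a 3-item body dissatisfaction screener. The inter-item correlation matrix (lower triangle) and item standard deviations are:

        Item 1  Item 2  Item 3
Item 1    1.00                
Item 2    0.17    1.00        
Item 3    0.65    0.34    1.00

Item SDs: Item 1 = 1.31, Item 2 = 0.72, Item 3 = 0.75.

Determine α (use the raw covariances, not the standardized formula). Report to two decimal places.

Σσ²ᵢ = 1.31² + 0.72² + 0.75² = 2.7970
Covariances σ_ij = r_ij · s_i · s_j:
  σ(Item 1,Item 2) = 0.17 × 1.31 × 0.72 = 0.1603
  σ(Item 1,Item 3) = 0.65 × 1.31 × 0.75 = 0.6386
  σ(Item 2,Item 3) = 0.34 × 0.72 × 0.75 = 0.1836
σ²_T = Σσ²ᵢ + 2·Σσ_ij = 2.7970 + 2 × 0.9825 = 4.7620
α = (3/2)·(1 − 2.7970/4.7620) = 0.62

α = 0.62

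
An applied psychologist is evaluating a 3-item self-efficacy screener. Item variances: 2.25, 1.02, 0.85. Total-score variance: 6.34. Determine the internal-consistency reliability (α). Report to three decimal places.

Σσᵢ² = 2.25 + 1.02 + 0.85 = 4.12
α = (k/(k−1))·(1 − Σσᵢ²/total variance) = (3/2)·(1 − 4.12/6.34) = 0.525

α = 0.525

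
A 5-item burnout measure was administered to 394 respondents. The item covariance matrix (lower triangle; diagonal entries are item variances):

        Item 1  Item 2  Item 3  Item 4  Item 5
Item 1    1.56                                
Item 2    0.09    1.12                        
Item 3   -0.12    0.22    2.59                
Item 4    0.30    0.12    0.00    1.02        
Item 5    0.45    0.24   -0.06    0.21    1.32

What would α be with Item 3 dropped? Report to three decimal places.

Remaining items: Item 1, Item 2, Item 4, Item 5 (k = 4).
ΣVar(i) = 1.56 + 1.12 + 1.02 + 1.32 = 5.02
total variance = 5.02 + 2 × 1.41 = 7.84
α (item deleted) = (4/3)·(1 − 5.02/7.84) = 0.480

α = 0.480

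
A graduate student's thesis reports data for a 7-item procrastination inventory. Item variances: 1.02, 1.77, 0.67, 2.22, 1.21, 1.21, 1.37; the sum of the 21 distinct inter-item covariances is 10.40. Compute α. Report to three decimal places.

α = 0.802

Σσᵢ² = 1.02 + 1.77 + 0.67 + 2.22 + 1.21 + 1.21 + 1.37 = 9.47
Sum of distinct covariances = 10.40
σ²_total = Σσᵢ² + 2·Σcov = 9.47 + 2 × 10.40 = 30.27
α = (7/6)·(1 − 9.47/30.27) = 0.802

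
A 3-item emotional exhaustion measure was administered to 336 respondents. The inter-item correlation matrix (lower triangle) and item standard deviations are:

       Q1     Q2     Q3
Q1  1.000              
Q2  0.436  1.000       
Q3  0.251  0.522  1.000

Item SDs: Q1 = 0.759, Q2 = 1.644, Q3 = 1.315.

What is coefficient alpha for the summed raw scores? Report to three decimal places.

Σσ²ᵢ = 0.759² + 1.644² + 1.315² = 5.0080
Covariances σ_ij = r_ij · s_i · s_j:
  σ(Q1,Q2) = 0.436 × 0.759 × 1.644 = 0.5440
  σ(Q1,Q3) = 0.251 × 0.759 × 1.315 = 0.2505
  σ(Q2,Q3) = 0.522 × 1.644 × 1.315 = 1.1285
σ²_T = Σσ²ᵢ + 2·Σσ_ij = 5.0080 + 2 × 1.9230 = 8.8540
α = (3/2)·(1 − 5.0080/8.8540) = 0.652

coefficient alpha = 0.652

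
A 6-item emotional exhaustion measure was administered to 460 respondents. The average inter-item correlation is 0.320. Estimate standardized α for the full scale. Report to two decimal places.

Standardized α = k·r̄ / (1 + (k−1)·r̄) = 6 × 0.320 / (1 + 5 × 0.320)
  = 1.9200 / 2.6000 = 0.74

α = 0.74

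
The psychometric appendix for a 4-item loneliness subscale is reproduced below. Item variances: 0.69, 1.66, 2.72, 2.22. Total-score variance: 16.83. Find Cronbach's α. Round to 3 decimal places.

Σσ²ᵢ = 0.69 + 1.66 + 2.72 + 2.22 = 7.29
α = (k/(k−1))·(1 − Σσ²ᵢ/total variance) = (4/3)·(1 − 7.29/16.83) = 0.756

α = 0.756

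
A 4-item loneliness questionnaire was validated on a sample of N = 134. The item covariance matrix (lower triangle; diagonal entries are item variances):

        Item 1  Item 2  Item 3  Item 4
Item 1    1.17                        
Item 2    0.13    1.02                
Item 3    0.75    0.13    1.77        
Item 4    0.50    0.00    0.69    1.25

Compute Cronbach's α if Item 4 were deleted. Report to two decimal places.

Remaining items: Item 1, Item 2, Item 3 (k = 3).
ΣVar(i) = 1.17 + 1.02 + 1.77 = 3.96
σ²_total = 3.96 + 2 × 1.01 = 5.98
α (item deleted) = (3/2)·(1 − 3.96/5.98) = 0.51

α = 0.51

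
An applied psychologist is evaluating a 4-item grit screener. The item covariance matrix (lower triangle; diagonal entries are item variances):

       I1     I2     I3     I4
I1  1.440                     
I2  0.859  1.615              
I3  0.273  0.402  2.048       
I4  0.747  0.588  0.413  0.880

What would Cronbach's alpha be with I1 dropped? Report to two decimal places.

Cronbach's alpha = 0.57

Remaining items: I2, I3, I4 (k = 3).
ΣVar(i) = 1.615 + 2.048 + 0.880 = 4.543
Var(T) = 4.543 + 2 × 1.403 = 7.349
α (item deleted) = (3/2)·(1 − 4.543/7.349) = 0.57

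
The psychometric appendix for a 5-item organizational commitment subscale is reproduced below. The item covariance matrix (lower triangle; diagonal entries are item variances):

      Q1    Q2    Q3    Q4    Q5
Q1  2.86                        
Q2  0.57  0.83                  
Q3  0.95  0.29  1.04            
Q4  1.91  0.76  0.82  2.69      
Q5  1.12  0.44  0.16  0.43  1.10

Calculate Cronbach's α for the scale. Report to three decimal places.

Cronbach's α = 0.795

Σσᵢ² = 2.86 + 0.83 + 1.04 + 2.69 + 1.10 = 8.52
Sum of off-diagonal covariances = 7.45
σ²_T = 8.52 + 2 × 7.45 = 23.42
α = (k/(k−1))·(1 − Σσᵢ²/σ²_T) = (5/4)·(1 − 8.52/23.42) = 0.795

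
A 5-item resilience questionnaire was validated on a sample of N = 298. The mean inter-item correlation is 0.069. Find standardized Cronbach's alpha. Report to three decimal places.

standardized Cronbach's alpha = 0.270

Standardized α = k·r̄ / (1 + (k−1)·r̄) = 5 × 0.069 / (1 + 4 × 0.069)
  = 0.3450 / 1.2760 = 0.270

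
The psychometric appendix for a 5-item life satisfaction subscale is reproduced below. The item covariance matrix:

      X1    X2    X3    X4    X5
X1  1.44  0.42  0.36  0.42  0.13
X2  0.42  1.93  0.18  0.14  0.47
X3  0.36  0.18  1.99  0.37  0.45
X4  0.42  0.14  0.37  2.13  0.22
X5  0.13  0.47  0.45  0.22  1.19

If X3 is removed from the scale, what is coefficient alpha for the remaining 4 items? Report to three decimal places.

Remaining items: X1, X2, X4, X5 (k = 4).
ΣVar(i) = 1.44 + 1.93 + 2.13 + 1.19 = 6.69
σ²_T = 6.69 + 2 × 1.80 = 10.29
α (item deleted) = (4/3)·(1 − 6.69/10.29) = 0.466

α = 0.466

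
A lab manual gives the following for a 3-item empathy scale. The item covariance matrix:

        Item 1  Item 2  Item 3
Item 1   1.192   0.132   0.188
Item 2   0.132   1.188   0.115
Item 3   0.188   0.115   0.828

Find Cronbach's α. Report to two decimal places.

ΣVar(i) = 1.192 + 1.188 + 0.828 = 3.208
Σ_{i<j} σ_ij = 0.435
σ²_T = 3.208 + 2 × 0.435 = 4.078
α = (k/(k−1))·(1 − ΣVar(i)/σ²_T) = (3/2)·(1 − 3.208/4.078) = 0.32

Cronbach's α = 0.32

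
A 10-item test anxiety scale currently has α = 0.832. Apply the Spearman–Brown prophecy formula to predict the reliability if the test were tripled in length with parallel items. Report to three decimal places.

predicted reliability = 0.937

Length factor m = 3
α' = m·α / (1 + (m−1)·α)
   = 3 × 0.832 / (1 + (3 − 1) × 0.832)
   = 2.4960 / 2.6640 = 0.937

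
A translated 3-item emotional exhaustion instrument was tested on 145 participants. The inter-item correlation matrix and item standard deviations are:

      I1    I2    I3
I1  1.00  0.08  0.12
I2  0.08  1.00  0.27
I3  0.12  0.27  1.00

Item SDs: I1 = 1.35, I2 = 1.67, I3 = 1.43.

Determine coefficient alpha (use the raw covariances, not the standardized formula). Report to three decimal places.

coefficient alpha = 0.362

Σσ²ᵢ = 1.35² + 1.67² + 1.43² = 6.6563
Covariances σ_ij = r_ij · s_i · s_j:
  σ(I1,I2) = 0.08 × 1.35 × 1.67 = 0.1804
  σ(I1,I3) = 0.12 × 1.35 × 1.43 = 0.2317
  σ(I2,I3) = 0.27 × 1.67 × 1.43 = 0.6448
σ²_T = Σσ²ᵢ + 2·Σσ_ij = 6.6563 + 2 × 1.0569 = 8.7701
α = (3/2)·(1 − 6.6563/8.7701) = 0.362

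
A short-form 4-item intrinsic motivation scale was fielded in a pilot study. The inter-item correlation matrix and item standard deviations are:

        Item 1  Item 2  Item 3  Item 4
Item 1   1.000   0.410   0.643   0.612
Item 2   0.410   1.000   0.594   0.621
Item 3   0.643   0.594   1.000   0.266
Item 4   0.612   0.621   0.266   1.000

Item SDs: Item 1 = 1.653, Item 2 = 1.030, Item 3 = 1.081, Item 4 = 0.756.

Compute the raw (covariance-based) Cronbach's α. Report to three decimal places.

Σσ²ᵢ = 1.653² + 1.030² + 1.081² + 0.756² = 5.5334
Covariances σ_ij = r_ij · s_i · s_j:
  σ(Item 1,Item 2) = 0.410 × 1.653 × 1.030 = 0.6981
  σ(Item 1,Item 3) = 0.643 × 1.653 × 1.081 = 1.1490
  σ(Item 1,Item 4) = 0.612 × 1.653 × 0.756 = 0.7648
  σ(Item 2,Item 3) = 0.594 × 1.030 × 1.081 = 0.6614
  σ(Item 2,Item 4) = 0.621 × 1.030 × 0.756 = 0.4836
  σ(Item 3,Item 4) = 0.266 × 1.081 × 0.756 = 0.2174
σ²_T = Σσ²ᵢ + 2·Σσ_ij = 5.5334 + 2 × 3.9743 = 13.4820
α = (4/3)·(1 − 5.5334/13.4820) = 0.786

α = 0.786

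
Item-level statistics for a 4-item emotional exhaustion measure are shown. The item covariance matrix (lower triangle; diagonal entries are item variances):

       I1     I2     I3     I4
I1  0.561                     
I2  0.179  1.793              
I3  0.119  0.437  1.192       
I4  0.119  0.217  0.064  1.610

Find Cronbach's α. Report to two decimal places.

α = 0.41

Σσᵢ² = 0.561 + 1.793 + 1.192 + 1.610 = 5.156
Sum of off-diagonal covariances = 1.135
total variance = 5.156 + 2 × 1.135 = 7.426
α = (k/(k−1))·(1 − Σσᵢ²/total variance) = (4/3)·(1 − 5.156/7.426) = 0.41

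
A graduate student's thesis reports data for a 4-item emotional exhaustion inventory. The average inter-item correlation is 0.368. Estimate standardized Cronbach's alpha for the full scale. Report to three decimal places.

Standardized α = k·r̄ / (1 + (k−1)·r̄) = 4 × 0.368 / (1 + 3 × 0.368)
  = 1.4720 / 2.1040 = 0.700

α = 0.700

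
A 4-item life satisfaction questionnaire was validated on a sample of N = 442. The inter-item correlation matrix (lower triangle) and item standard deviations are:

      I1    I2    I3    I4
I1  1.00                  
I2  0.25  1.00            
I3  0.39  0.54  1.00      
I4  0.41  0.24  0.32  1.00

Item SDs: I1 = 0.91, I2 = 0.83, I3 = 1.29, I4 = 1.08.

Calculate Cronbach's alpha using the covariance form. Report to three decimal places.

Σσ²ᵢ = 0.91² + 0.83² + 1.29² + 1.08² = 4.3475
Covariances σ_ij = r_ij · s_i · s_j:
  σ(I1,I2) = 0.25 × 0.91 × 0.83 = 0.1888
  σ(I1,I3) = 0.39 × 0.91 × 1.29 = 0.4578
  σ(I1,I4) = 0.41 × 0.91 × 1.08 = 0.4029
  σ(I2,I3) = 0.54 × 0.83 × 1.29 = 0.5782
  σ(I2,I4) = 0.24 × 0.83 × 1.08 = 0.2151
  σ(I3,I4) = 0.32 × 1.29 × 1.08 = 0.4458
σ²_T = Σσ²ᵢ + 2·Σσ_ij = 4.3475 + 2 × 2.2886 = 8.9247
α = (4/3)·(1 − 4.3475/8.9247) = 0.684

α = 0.684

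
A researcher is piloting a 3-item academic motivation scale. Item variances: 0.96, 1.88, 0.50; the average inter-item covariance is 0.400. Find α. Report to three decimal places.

ΣVar(i) = 0.96 + 1.88 + 0.50 = 3.34
Sum of the 3 distinct covariances = 3 × 0.400 = 1.200
total variance = ΣVar(i) + 2·Σcov = 3.34 + 2 × 1.200 = 5.740
α = (3/2)·(1 − 3.34/5.740) = 0.627

α = 0.627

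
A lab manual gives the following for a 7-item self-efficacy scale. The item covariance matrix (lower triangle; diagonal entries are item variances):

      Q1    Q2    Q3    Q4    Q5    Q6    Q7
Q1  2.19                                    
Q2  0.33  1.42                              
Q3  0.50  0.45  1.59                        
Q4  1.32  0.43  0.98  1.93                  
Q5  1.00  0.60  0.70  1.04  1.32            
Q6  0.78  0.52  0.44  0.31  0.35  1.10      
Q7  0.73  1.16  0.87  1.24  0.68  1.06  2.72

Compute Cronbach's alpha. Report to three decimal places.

Σσ²ᵢ = 2.19 + 1.42 + 1.59 + 1.93 + 1.32 + 1.10 + 2.72 = 12.27
Sum of the distinct covariances = 15.49
σ²_total = 12.27 + 2 × 15.49 = 43.25
α = (k/(k−1))·(1 − Σσ²ᵢ/σ²_total) = (7/6)·(1 − 12.27/43.25) = 0.836

Cronbach's alpha = 0.836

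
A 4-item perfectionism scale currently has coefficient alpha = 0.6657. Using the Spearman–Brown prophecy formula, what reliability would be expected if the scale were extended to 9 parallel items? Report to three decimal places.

Length factor m = 9/4 = 2.2500
α' = m·α / (1 + (m−1)·α)
   = 9/4 × 0.6657 / (1 + (9/4 − 1) × 0.6657)
   = 1.4978 / 1.8321 = 0.818

predicted reliability = 0.818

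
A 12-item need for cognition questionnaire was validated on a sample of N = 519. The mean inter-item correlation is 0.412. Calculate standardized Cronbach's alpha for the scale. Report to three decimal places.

standardized Cronbach's alpha = 0.894

Standardized α = k·r̄ / (1 + (k−1)·r̄) = 12 × 0.412 / (1 + 11 × 0.412)
  = 4.9440 / 5.5320 = 0.894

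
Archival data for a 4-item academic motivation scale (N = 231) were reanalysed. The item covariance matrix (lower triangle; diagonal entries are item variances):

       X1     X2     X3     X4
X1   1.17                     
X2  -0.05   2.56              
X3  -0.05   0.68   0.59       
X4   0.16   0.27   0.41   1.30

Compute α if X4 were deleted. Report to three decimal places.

Remaining items: X1, X2, X3 (k = 3).
Σσ²ᵢ = 1.17 + 2.56 + 0.59 = 4.32
σ²_total = 4.32 + 2 × 0.58 = 5.48
α (item deleted) = (3/2)·(1 − 4.32/5.48) = 0.318

α = 0.318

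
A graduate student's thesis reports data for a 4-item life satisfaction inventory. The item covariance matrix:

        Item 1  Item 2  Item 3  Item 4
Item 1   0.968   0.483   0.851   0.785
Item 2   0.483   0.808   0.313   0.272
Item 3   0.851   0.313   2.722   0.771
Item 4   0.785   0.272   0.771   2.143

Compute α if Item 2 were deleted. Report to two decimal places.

Remaining items: Item 1, Item 3, Item 4 (k = 3).
ΣVar(i) = 0.968 + 2.722 + 2.143 = 5.833
Var(T) = 5.833 + 2 × 2.407 = 10.647
α (item deleted) = (3/2)·(1 − 5.833/10.647) = 0.68

α = 0.68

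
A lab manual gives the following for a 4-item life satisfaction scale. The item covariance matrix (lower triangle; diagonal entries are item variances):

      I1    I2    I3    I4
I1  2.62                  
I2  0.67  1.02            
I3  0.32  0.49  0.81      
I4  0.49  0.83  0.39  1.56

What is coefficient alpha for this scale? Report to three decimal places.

α = 0.687

sum of item variances = 2.62 + 1.02 + 0.81 + 1.56 = 6.01
Sum of off-diagonal covariances = 3.19
Var(T) = 6.01 + 2 × 3.19 = 12.39
α = (k/(k−1))·(1 − sum of item variances/Var(T)) = (4/3)·(1 − 6.01/12.39) = 0.687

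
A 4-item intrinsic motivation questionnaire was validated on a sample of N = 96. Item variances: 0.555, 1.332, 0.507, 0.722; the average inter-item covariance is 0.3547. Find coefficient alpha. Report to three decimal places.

Σσᵢ² = 0.555 + 1.332 + 0.507 + 0.722 = 3.116
Sum of the 6 distinct covariances = 6 × 0.3547 = 2.1282
σ²_T = Σσᵢ² + 2·Σcov = 3.116 + 2 × 2.1282 = 7.3724
α = (4/3)·(1 − 3.116/7.3724) = 0.770

coefficient alpha = 0.770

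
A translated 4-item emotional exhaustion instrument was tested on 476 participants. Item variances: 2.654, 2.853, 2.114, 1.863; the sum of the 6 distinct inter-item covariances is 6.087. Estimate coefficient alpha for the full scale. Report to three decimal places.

coefficient alpha = 0.749

Σσ²ᵢ = 2.654 + 2.853 + 2.114 + 1.863 = 9.484
Sum of distinct covariances = 6.087
Var(T) = Σσ²ᵢ + 2·Σcov = 9.484 + 2 × 6.087 = 21.658
α = (4/3)·(1 − 9.484/21.658) = 0.749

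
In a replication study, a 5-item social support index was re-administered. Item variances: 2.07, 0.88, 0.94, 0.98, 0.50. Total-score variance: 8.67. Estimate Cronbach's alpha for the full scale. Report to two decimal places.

Σσᵢ² = 2.07 + 0.88 + 0.94 + 0.98 + 0.50 = 5.37
α = (k/(k−1))·(1 − Σσᵢ²/total variance) = (5/4)·(1 − 5.37/8.67) = 0.48

Cronbach's alpha = 0.48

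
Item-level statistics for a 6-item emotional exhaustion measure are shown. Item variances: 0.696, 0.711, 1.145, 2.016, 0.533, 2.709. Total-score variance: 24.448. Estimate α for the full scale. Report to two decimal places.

ΣVar(i) = 0.696 + 0.711 + 1.145 + 2.016 + 0.533 + 2.709 = 7.810
α = (k/(k−1))·(1 − ΣVar(i)/Var(T)) = (6/5)·(1 − 7.810/24.448) = 0.82

α = 0.82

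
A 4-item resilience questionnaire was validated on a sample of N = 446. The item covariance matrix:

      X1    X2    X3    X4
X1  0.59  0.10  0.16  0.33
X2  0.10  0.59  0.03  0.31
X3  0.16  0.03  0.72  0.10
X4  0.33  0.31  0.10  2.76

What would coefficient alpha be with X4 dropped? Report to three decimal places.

α = 0.351

Remaining items: X1, X2, X3 (k = 3).
ΣVar(i) = 0.59 + 0.59 + 0.72 = 1.90
σ²_T = 1.90 + 2 × 0.29 = 2.48
α (item deleted) = (3/2)·(1 − 1.90/2.48) = 0.351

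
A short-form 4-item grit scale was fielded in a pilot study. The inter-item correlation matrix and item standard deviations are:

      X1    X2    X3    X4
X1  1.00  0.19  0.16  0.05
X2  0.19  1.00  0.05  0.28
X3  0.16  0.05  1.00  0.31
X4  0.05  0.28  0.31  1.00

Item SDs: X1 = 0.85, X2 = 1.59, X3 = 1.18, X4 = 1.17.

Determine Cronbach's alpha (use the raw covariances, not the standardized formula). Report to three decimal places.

Σσ²ᵢ = 0.85² + 1.59² + 1.18² + 1.17² = 6.0119
Covariances σ_ij = r_ij · s_i · s_j:
  σ(X1,X2) = 0.19 × 0.85 × 1.59 = 0.2568
  σ(X1,X3) = 0.16 × 0.85 × 1.18 = 0.1605
  σ(X1,X4) = 0.05 × 0.85 × 1.17 = 0.0497
  σ(X2,X3) = 0.05 × 1.59 × 1.18 = 0.0938
  σ(X2,X4) = 0.28 × 1.59 × 1.17 = 0.5209
  σ(X3,X4) = 0.31 × 1.18 × 1.17 = 0.4280
σ²_T = Σσ²ᵢ + 2·Σσ_ij = 6.0119 + 2 × 1.5097 = 9.0313
α = (4/3)·(1 − 6.0119/9.0313) = 0.446

Cronbach's alpha = 0.446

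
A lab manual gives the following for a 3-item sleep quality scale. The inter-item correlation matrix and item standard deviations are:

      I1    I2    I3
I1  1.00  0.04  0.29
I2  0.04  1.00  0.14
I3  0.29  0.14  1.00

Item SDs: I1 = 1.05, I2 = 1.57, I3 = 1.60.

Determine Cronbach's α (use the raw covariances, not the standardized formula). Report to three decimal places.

Σσ²ᵢ = 1.05² + 1.57² + 1.60² = 6.1274
Covariances σ_ij = r_ij · s_i · s_j:
  σ(I1,I2) = 0.04 × 1.05 × 1.57 = 0.0659
  σ(I1,I3) = 0.29 × 1.05 × 1.60 = 0.4872
  σ(I2,I3) = 0.14 × 1.57 × 1.60 = 0.3517
σ²_T = Σσ²ᵢ + 2·Σσ_ij = 6.1274 + 2 × 0.9048 = 7.9370
α = (3/2)·(1 − 6.1274/7.9370) = 0.342

α = 0.342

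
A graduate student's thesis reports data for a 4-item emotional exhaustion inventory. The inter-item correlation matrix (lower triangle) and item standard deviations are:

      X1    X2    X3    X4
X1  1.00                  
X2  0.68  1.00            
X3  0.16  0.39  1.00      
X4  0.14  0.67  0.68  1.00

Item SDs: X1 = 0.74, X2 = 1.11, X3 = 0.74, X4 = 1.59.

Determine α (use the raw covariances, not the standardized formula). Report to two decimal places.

α = 0.75

Σσ²ᵢ = 0.74² + 1.11² + 0.74² + 1.59² = 4.8554
Covariances σ_ij = r_ij · s_i · s_j:
  σ(X1,X2) = 0.68 × 0.74 × 1.11 = 0.5586
  σ(X1,X3) = 0.16 × 0.74 × 0.74 = 0.0876
  σ(X1,X4) = 0.14 × 0.74 × 1.59 = 0.1647
  σ(X2,X3) = 0.39 × 1.11 × 0.74 = 0.3203
  σ(X2,X4) = 0.67 × 1.11 × 1.59 = 1.1825
  σ(X3,X4) = 0.68 × 0.74 × 1.59 = 0.8001
σ²_T = Σσ²ᵢ + 2·Σσ_ij = 4.8554 + 2 × 3.1138 = 11.0830
α = (4/3)·(1 − 4.8554/11.0830) = 0.75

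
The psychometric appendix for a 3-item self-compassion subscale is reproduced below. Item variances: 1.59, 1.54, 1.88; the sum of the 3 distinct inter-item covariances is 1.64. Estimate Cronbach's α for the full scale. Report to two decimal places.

Cronbach's α = 0.59

Σσᵢ² = 1.59 + 1.54 + 1.88 = 5.01
Sum of distinct covariances = 1.64
σ²_total = Σσᵢ² + 2·Σcov = 5.01 + 2 × 1.64 = 8.29
α = (3/2)·(1 − 5.01/8.29) = 0.59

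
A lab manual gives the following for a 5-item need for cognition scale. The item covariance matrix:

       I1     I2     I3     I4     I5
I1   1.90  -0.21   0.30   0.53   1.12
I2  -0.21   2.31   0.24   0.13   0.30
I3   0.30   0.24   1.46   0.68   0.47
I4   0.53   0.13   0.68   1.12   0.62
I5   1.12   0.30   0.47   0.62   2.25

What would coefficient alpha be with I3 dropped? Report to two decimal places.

Remaining items: I1, I2, I4, I5 (k = 4).
Σσᵢ² = 1.90 + 2.31 + 1.12 + 2.25 = 7.58
total variance = 7.58 + 2 × 2.49 = 12.56
α (item deleted) = (4/3)·(1 − 7.58/12.56) = 0.53

α = 0.53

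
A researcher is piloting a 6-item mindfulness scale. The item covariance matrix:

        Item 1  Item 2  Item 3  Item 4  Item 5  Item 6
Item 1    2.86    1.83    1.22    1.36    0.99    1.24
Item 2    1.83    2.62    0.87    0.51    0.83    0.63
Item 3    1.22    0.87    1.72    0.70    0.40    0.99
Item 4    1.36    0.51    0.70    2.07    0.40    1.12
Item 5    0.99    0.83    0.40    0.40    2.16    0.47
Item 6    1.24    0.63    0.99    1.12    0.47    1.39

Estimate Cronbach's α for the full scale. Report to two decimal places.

sum of item variances = 2.86 + 2.62 + 1.72 + 2.07 + 2.16 + 1.39 = 12.82
Sum of the distinct covariances = 13.56
Var(T) = 12.82 + 2 × 13.56 = 39.94
α = (k/(k−1))·(1 − sum of item variances/Var(T)) = (6/5)·(1 − 12.82/39.94) = 0.81

Cronbach's α = 0.81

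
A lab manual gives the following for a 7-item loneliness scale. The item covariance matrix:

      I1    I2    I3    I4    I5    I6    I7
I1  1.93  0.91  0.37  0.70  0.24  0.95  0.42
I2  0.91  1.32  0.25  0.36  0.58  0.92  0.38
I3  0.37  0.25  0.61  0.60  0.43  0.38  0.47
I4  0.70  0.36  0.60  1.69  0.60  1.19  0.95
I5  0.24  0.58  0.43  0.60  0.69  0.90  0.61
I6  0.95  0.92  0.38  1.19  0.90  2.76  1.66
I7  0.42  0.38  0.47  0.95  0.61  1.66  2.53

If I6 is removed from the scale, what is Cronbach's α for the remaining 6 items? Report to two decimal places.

Remaining items: I1, I2, I3, I4, I5, I7 (k = 6).
Σσ²ᵢ = 1.93 + 1.32 + 0.61 + 1.69 + 0.69 + 2.53 = 8.77
σ²_T = 8.77 + 2 × 7.87 = 24.51
α (item deleted) = (6/5)·(1 − 8.77/24.51) = 0.77

Cronbach's α = 0.77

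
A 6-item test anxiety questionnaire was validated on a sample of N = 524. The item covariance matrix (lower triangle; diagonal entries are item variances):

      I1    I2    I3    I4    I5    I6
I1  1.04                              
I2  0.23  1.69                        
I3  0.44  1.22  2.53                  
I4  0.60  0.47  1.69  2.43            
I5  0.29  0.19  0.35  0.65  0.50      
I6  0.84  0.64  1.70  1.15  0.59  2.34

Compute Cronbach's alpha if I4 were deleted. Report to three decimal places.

α = 0.770

Remaining items: I1, I2, I3, I5, I6 (k = 5).
Σσ²ᵢ = 1.04 + 1.69 + 2.53 + 0.50 + 2.34 = 8.10
total variance = 8.10 + 2 × 6.49 = 21.08
α (item deleted) = (5/4)·(1 − 8.10/21.08) = 0.770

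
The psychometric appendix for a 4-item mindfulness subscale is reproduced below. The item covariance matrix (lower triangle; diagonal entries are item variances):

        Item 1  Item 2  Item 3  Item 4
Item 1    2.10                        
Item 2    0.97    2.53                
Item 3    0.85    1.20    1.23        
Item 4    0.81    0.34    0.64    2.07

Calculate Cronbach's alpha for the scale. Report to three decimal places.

Σσ²ᵢ = 2.10 + 2.53 + 1.23 + 2.07 = 7.93
Σ_{i<j} σ_ij = 4.81
σ²_total = 7.93 + 2 × 4.81 = 17.55
α = (k/(k−1))·(1 − Σσ²ᵢ/σ²_total) = (4/3)·(1 − 7.93/17.55) = 0.731

Cronbach's alpha = 0.731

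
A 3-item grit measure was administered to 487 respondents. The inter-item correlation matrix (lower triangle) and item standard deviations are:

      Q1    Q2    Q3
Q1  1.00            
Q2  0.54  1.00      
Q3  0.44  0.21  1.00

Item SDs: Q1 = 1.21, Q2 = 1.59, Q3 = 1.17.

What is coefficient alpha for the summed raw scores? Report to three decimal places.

Σσ²ᵢ = 1.21² + 1.59² + 1.17² = 5.3611
Covariances σ_ij = r_ij · s_i · s_j:
  σ(Q1,Q2) = 0.54 × 1.21 × 1.59 = 1.0389
  σ(Q1,Q3) = 0.44 × 1.21 × 1.17 = 0.6229
  σ(Q2,Q3) = 0.21 × 1.59 × 1.17 = 0.3907
σ²_T = Σσ²ᵢ + 2·Σσ_ij = 5.3611 + 2 × 2.0525 = 9.4661
α = (3/2)·(1 − 5.3611/9.4661) = 0.650

α = 0.650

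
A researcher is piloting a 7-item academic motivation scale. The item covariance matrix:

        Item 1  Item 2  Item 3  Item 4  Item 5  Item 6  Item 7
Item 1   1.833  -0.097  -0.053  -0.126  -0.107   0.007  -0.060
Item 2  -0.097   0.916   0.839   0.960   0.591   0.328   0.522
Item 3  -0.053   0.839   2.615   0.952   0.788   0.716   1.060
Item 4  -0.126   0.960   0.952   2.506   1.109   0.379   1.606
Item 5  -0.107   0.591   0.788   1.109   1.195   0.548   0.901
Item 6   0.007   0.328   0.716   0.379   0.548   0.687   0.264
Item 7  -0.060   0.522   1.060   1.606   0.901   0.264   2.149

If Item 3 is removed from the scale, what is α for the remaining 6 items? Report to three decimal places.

Remaining items: Item 1, Item 2, Item 4, Item 5, Item 6, Item 7 (k = 6).
Σσ²ᵢ = 1.833 + 0.916 + 2.506 + 1.195 + 0.687 + 2.149 = 9.286
σ²_total = 9.286 + 2 × 6.825 = 22.936
α (item deleted) = (6/5)·(1 − 9.286/22.936) = 0.714

α = 0.714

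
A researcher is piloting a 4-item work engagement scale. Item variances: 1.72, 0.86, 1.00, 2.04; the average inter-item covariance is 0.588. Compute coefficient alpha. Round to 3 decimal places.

coefficient alpha = 0.742

sum of item variances = 1.72 + 0.86 + 1.00 + 2.04 = 5.62
Sum of the 6 distinct covariances = 6 × 0.588 = 3.528
Var(T) = sum of item variances + 2·Σcov = 5.62 + 2 × 3.528 = 12.676
α = (4/3)·(1 − 5.62/12.676) = 0.742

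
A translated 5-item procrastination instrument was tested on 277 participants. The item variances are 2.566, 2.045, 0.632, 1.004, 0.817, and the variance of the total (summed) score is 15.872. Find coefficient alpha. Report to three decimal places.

Σσᵢ² = 2.566 + 2.045 + 0.632 + 1.004 + 0.817 = 7.064
α = (k/(k−1))·(1 − Σσᵢ²/Var(T)) = (5/4)·(1 − 7.064/15.872) = 0.694

coefficient alpha = 0.694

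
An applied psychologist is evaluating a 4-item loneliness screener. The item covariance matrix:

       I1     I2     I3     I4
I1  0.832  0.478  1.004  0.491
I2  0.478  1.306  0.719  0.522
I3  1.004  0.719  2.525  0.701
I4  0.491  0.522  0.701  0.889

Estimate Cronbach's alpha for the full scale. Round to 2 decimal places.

ΣVar(i) = 0.832 + 1.306 + 2.525 + 0.889 = 5.552
Sum of off-diagonal covariances = 3.915
total variance = 5.552 + 2 × 3.915 = 13.382
α = (k/(k−1))·(1 − ΣVar(i)/total variance) = (4/3)·(1 − 5.552/13.382) = 0.78

α = 0.78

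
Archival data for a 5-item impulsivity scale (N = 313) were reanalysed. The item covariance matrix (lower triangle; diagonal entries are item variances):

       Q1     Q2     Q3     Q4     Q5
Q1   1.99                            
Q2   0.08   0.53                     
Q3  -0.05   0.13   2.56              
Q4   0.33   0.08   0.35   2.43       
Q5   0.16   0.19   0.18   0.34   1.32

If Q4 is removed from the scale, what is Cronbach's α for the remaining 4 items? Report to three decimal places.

Cronbach's α = 0.237

Remaining items: Q1, Q2, Q3, Q5 (k = 4).
ΣVar(i) = 1.99 + 0.53 + 2.56 + 1.32 = 6.40
Var(T) = 6.40 + 2 × 0.69 = 7.78
α (item deleted) = (4/3)·(1 − 6.40/7.78) = 0.237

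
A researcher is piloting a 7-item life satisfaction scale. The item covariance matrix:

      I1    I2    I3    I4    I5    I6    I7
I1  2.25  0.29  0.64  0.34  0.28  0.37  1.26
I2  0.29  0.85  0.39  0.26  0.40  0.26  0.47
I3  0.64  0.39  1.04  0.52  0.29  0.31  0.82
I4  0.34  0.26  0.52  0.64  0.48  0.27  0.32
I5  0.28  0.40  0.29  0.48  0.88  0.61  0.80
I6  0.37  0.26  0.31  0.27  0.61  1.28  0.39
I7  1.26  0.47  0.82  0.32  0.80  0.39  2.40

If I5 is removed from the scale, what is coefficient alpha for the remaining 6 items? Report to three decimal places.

coefficient alpha = 0.744

Remaining items: I1, I2, I3, I4, I6, I7 (k = 6).
Σσ²ᵢ = 2.25 + 0.85 + 1.04 + 0.64 + 1.28 + 2.40 = 8.46
σ²_T = 8.46 + 2 × 6.91 = 22.28
α (item deleted) = (6/5)·(1 − 8.46/22.28) = 0.744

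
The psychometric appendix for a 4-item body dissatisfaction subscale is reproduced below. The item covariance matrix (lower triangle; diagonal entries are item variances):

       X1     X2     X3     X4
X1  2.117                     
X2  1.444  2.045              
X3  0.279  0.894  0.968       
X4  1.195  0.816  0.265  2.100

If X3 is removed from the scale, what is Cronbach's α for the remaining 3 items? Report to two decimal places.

Remaining items: X1, X2, X4 (k = 3).
ΣVar(i) = 2.117 + 2.045 + 2.100 = 6.262
σ²_total = 6.262 + 2 × 3.455 = 13.172
α (item deleted) = (3/2)·(1 − 6.262/13.172) = 0.79

α = 0.79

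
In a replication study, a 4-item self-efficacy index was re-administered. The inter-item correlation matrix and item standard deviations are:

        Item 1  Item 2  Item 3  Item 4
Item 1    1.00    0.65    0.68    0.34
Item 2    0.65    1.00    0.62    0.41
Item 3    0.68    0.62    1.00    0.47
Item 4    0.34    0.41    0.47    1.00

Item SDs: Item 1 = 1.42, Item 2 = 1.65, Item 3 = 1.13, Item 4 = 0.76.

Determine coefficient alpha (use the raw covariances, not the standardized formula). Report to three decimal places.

Σσ²ᵢ = 1.42² + 1.65² + 1.13² + 0.76² = 6.5934
Covariances σ_ij = r_ij · s_i · s_j:
  σ(Item 1,Item 2) = 0.65 × 1.42 × 1.65 = 1.5229
  σ(Item 1,Item 3) = 0.68 × 1.42 × 1.13 = 1.0911
  σ(Item 1,Item 4) = 0.34 × 1.42 × 0.76 = 0.3669
  σ(Item 2,Item 3) = 0.62 × 1.65 × 1.13 = 1.1560
  σ(Item 2,Item 4) = 0.41 × 1.65 × 0.76 = 0.5141
  σ(Item 3,Item 4) = 0.47 × 1.13 × 0.76 = 0.4036
σ²_T = Σσ²ᵢ + 2·Σσ_ij = 6.5934 + 2 × 5.0546 = 16.7026
α = (4/3)·(1 − 6.5934/16.7026) = 0.807

coefficient alpha = 0.807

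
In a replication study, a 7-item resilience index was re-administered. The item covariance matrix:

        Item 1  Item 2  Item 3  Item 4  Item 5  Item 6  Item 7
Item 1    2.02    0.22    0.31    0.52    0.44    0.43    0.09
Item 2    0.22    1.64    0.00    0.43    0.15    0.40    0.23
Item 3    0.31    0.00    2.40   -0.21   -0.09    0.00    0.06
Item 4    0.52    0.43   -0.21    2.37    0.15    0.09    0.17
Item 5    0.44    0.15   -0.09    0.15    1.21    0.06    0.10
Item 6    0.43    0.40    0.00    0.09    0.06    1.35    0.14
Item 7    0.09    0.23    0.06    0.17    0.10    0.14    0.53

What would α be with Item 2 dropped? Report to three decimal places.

α = 0.377

Remaining items: Item 1, Item 3, Item 4, Item 5, Item 6, Item 7 (k = 6).
sum of item variances = 2.02 + 2.40 + 2.37 + 1.21 + 1.35 + 0.53 = 9.88
Var(T) = 9.88 + 2 × 2.26 = 14.40
α (item deleted) = (6/5)·(1 − 9.88/14.40) = 0.377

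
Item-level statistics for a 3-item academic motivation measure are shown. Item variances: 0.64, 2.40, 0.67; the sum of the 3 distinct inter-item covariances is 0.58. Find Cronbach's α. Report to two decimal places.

Cronbach's α = 0.36

Σσᵢ² = 0.64 + 2.40 + 0.67 = 3.71
Sum of distinct covariances = 0.58
total variance = Σσᵢ² + 2·Σcov = 3.71 + 2 × 0.58 = 4.87
α = (3/2)·(1 − 3.71/4.87) = 0.36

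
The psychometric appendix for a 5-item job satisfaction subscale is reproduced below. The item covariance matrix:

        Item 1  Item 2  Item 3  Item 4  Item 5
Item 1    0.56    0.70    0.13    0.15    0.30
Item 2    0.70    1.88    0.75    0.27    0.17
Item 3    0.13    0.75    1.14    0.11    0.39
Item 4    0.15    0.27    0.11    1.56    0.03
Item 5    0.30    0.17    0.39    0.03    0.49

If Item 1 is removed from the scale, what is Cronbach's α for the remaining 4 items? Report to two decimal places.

α = 0.54

Remaining items: Item 2, Item 3, Item 4, Item 5 (k = 4).
Σσᵢ² = 1.88 + 1.14 + 1.56 + 0.49 = 5.07
Var(T) = 5.07 + 2 × 1.72 = 8.51
α (item deleted) = (4/3)·(1 − 5.07/8.51) = 0.54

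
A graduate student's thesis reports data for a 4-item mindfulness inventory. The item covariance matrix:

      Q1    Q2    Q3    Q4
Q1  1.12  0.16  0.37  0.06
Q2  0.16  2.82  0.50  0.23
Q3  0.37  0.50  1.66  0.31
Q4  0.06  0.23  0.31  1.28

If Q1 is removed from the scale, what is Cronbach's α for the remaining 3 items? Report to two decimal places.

Cronbach's α = 0.40

Remaining items: Q2, Q3, Q4 (k = 3).
ΣVar(i) = 2.82 + 1.66 + 1.28 = 5.76
Var(T) = 5.76 + 2 × 1.04 = 7.84
α (item deleted) = (3/2)·(1 − 5.76/7.84) = 0.40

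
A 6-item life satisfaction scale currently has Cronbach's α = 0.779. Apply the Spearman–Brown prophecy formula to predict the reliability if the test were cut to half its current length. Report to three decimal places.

Length factor m = 1/2
α' = m·α / (1 − (1−m)·α)
   = 1/2 × 0.779 / (1 − (1 − 1/2) × 0.779)
   = 0.3895 / 0.6105 = 0.638

predicted reliability = 0.638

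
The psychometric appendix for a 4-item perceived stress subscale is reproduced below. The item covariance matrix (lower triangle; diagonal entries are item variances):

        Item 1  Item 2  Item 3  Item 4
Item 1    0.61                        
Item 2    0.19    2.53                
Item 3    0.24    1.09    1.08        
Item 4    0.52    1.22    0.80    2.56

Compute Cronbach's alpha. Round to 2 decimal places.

ΣVar(i) = 0.61 + 2.53 + 1.08 + 2.56 = 6.78
Sum of the distinct covariances = 4.06
total variance = 6.78 + 2 × 4.06 = 14.90
α = (k/(k−1))·(1 − ΣVar(i)/total variance) = (4/3)·(1 − 6.78/14.90) = 0.73

Cronbach's alpha = 0.73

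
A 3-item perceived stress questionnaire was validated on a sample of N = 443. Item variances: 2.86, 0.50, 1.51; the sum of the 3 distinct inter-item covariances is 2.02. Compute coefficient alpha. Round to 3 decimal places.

ΣVar(i) = 2.86 + 0.50 + 1.51 = 4.87
Sum of distinct covariances = 2.02
σ²_T = ΣVar(i) + 2·Σcov = 4.87 + 2 × 2.02 = 8.91
α = (3/2)·(1 − 4.87/8.91) = 0.680

coefficient alpha = 0.680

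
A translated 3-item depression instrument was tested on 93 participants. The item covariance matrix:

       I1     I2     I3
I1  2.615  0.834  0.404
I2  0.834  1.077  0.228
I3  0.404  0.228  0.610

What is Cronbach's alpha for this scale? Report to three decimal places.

Cronbach's alpha = 0.608

sum of item variances = 2.615 + 1.077 + 0.610 = 4.302
Sum of off-diagonal covariances = 1.466
Var(T) = 4.302 + 2 × 1.466 = 7.234
α = (k/(k−1))·(1 − sum of item variances/Var(T)) = (3/2)·(1 − 4.302/7.234) = 0.608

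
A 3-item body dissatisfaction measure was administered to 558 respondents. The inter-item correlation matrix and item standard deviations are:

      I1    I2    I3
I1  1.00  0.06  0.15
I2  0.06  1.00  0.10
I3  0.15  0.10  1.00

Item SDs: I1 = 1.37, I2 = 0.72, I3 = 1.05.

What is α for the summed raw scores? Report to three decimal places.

α = 0.250

Σσ²ᵢ = 1.37² + 0.72² + 1.05² = 3.4978
Covariances σ_ij = r_ij · s_i · s_j:
  σ(I1,I2) = 0.06 × 1.37 × 0.72 = 0.0592
  σ(I1,I3) = 0.15 × 1.37 × 1.05 = 0.2158
  σ(I2,I3) = 0.10 × 0.72 × 1.05 = 0.0756
σ²_T = Σσ²ᵢ + 2·Σσ_ij = 3.4978 + 2 × 0.3506 = 4.1990
α = (3/2)·(1 − 3.4978/4.1990) = 0.250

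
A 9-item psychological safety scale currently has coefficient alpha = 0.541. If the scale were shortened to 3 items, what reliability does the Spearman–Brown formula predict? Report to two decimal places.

predicted reliability = 0.28

Length factor m = 3/9 = 0.3333
α' = m·α / (1 − (1−m)·α)
   = 3/9 × 0.541 / (1 − (1 − 3/9) × 0.541)
   = 0.1803 / 0.6393 = 0.28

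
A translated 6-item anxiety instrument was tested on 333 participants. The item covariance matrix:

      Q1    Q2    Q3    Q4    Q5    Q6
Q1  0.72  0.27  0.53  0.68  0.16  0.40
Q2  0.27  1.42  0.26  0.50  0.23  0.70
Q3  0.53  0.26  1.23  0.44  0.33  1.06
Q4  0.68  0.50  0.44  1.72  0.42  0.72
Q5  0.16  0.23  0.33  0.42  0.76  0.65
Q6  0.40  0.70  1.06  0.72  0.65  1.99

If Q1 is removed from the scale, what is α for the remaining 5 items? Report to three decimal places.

α = 0.748

Remaining items: Q2, Q3, Q4, Q5, Q6 (k = 5).
sum of item variances = 1.42 + 1.23 + 1.72 + 0.76 + 1.99 = 7.12
σ²_total = 7.12 + 2 × 5.31 = 17.74
α (item deleted) = (5/4)·(1 − 7.12/17.74) = 0.748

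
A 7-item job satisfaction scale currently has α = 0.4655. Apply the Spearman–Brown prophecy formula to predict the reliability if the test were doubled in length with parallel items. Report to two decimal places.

Length factor m = 2
α' = m·α / (1 + (m−1)·α)
   = 2 × 0.4655 / (1 + (2 − 1) × 0.4655)
   = 0.9310 / 1.4655 = 0.64

predicted reliability = 0.64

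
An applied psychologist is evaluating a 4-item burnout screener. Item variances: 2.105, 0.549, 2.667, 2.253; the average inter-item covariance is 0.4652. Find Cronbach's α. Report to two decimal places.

Σσᵢ² = 2.105 + 0.549 + 2.667 + 2.253 = 7.574
Sum of the 6 distinct covariances = 6 × 0.4652 = 2.7912
σ²_total = Σσᵢ² + 2·Σcov = 7.574 + 2 × 2.7912 = 13.1564
α = (4/3)·(1 − 7.574/13.1564) = 0.57

Cronbach's α = 0.57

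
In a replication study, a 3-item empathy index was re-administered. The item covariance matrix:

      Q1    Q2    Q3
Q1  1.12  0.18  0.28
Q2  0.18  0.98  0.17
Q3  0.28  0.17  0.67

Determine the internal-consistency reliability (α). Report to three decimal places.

α = 0.469

Σσᵢ² = 1.12 + 0.98 + 0.67 = 2.77
Sum of the distinct covariances = 0.63
σ²_T = 2.77 + 2 × 0.63 = 4.03
α = (k/(k−1))·(1 − Σσᵢ²/σ²_T) = (3/2)·(1 − 2.77/4.03) = 0.469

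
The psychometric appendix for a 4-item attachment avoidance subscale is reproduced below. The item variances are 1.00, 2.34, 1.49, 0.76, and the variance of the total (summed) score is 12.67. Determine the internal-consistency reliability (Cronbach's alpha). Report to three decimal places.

ΣVar(i) = 1.00 + 2.34 + 1.49 + 0.76 = 5.59
α = (k/(k−1))·(1 − ΣVar(i)/σ²_total) = (4/3)·(1 − 5.59/12.67) = 0.745

Cronbach's alpha = 0.745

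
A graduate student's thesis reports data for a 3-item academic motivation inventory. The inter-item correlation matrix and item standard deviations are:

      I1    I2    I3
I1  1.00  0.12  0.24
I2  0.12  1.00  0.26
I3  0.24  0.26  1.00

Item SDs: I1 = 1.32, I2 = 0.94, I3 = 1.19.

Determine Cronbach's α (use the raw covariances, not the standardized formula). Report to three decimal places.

Σσ²ᵢ = 1.32² + 0.94² + 1.19² = 4.0421
Covariances σ_ij = r_ij · s_i · s_j:
  σ(I1,I2) = 0.12 × 1.32 × 0.94 = 0.1489
  σ(I1,I3) = 0.24 × 1.32 × 1.19 = 0.3770
  σ(I2,I3) = 0.26 × 0.94 × 1.19 = 0.2908
σ²_T = Σσ²ᵢ + 2·Σσ_ij = 4.0421 + 2 × 0.8167 = 5.6755
α = (3/2)·(1 − 4.0421/5.6755) = 0.432

α = 0.432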